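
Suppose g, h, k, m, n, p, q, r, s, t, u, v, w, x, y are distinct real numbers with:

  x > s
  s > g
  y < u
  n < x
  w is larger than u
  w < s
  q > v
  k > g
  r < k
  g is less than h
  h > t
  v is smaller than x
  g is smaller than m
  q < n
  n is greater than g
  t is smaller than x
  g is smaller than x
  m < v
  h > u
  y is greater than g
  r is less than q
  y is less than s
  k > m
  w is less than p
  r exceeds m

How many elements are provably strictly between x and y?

3

Chaining upward from y reaches: u, w, h, s, p.
Chaining downward from x reaches: g, m, v, r, q, u, n, w, t, s.
Strictly between y and x are those in both lists: u, w, s — 3 elements.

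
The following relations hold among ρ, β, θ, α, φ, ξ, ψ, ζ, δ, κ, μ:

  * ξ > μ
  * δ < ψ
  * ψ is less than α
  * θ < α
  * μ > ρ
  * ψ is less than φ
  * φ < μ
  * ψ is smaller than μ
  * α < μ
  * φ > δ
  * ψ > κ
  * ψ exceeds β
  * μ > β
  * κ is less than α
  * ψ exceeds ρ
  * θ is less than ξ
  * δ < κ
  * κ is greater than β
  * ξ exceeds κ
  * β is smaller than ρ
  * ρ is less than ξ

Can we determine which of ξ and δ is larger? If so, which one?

Following the relations from δ: δ < κ < ψ < α < μ < ξ.
So ξ is larger.

ξ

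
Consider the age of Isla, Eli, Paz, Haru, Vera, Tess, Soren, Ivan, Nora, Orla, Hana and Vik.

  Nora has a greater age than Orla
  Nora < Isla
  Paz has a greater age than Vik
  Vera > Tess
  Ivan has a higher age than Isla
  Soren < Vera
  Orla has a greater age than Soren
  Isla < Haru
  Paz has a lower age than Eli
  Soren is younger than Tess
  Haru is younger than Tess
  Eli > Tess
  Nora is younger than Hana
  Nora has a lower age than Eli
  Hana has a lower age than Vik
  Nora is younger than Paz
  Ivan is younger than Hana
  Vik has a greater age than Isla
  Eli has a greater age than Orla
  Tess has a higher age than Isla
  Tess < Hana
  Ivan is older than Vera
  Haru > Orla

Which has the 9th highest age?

Isla

Piecing the relations together gives one ordering: Soren < Orla < Nora < Isla < Haru < Tess < Vera < Ivan < Hana < Vik < Paz < Eli.
The 9th largest is Isla.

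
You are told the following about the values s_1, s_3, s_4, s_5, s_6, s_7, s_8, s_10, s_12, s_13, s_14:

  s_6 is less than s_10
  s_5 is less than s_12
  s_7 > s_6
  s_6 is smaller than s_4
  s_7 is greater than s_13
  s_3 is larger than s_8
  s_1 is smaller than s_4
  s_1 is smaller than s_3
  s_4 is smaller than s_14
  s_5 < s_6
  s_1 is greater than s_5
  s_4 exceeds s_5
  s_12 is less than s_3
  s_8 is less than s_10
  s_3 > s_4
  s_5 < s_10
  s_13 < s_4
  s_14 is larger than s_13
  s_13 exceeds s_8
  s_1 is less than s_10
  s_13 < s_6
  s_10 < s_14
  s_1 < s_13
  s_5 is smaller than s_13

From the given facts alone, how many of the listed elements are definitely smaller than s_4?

Directly below s_4: s_5, s_1, s_13, s_6.
One step further: s_8 (5 so far).
No other element is forced below s_4 by the given relations, so the count is 5.

5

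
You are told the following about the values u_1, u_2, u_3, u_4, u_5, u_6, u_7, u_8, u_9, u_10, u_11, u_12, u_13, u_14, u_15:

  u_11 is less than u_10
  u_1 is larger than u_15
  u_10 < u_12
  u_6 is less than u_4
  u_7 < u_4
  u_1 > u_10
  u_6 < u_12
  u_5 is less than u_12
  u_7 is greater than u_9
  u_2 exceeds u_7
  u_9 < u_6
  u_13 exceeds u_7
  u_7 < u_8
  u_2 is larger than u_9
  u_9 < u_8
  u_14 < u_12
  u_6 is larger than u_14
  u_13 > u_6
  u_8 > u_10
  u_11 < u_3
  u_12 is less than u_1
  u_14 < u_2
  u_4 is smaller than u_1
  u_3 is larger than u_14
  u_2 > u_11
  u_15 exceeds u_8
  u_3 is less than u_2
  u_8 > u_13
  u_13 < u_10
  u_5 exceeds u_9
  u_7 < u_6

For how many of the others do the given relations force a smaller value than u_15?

8

The elements the relations force below u_15 are u_11, u_14, u_9, u_7, u_6, u_13, u_10, u_8 — no chain reaches any other.
That is 8.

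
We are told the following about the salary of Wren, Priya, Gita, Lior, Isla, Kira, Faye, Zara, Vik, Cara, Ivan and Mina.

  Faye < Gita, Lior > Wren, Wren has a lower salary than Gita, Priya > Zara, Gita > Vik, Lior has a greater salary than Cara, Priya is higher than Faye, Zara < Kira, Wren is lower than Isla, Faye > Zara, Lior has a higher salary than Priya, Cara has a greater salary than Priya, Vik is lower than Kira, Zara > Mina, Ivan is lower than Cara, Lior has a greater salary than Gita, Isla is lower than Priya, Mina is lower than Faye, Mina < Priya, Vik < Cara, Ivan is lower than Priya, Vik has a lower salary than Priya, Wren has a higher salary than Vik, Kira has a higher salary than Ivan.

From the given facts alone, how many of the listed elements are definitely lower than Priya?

7

Directly below Priya: Vik, Mina, Zara, Isla, Ivan, Faye.
One step further: Wren (7 so far).
No other element is forced below Priya by the given relations, so the count is 7.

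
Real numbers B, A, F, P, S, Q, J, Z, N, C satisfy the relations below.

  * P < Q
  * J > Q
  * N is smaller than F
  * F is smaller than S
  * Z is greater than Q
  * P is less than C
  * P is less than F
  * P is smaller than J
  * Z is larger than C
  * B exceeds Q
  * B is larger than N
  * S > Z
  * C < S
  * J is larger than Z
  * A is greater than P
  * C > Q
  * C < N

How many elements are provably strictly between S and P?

5

The relations place P below S. An element lies strictly between them when it is forced above P and also forced below S.
Above P: {Q, C, A, Z, N, B, F, J}. Below S: {Q, C, Z, N, F}.
Intersection: {Q, C, Z, N, F} — 5.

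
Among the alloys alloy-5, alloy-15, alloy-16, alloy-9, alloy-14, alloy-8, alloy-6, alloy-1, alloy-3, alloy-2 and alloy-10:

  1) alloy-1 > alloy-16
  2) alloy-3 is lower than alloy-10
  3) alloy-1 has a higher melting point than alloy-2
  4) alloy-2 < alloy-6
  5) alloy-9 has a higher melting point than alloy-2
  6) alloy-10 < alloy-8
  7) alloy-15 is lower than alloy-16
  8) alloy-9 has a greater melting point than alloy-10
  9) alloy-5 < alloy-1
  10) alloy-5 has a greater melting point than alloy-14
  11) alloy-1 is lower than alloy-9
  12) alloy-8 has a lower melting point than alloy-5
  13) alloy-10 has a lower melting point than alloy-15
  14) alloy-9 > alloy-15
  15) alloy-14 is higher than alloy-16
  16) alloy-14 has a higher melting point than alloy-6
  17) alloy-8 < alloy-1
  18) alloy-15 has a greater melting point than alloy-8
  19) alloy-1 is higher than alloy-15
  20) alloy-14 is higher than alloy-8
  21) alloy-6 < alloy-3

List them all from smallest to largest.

alloy-2 < alloy-6 < alloy-3 < alloy-10 < alloy-8 < alloy-15 < alloy-16 < alloy-14 < alloy-5 < alloy-1 < alloy-9

Nothing is placed below alloy-2, so it is least; from there alloy-2 < alloy-6; alloy-6 < alloy-3; alloy-3 < alloy-10; alloy-10 < alloy-8; alloy-8 < alloy-15; alloy-15 < alloy-16; alloy-16 < alloy-14; alloy-14 < alloy-5; alloy-5 < alloy-1; alloy-1 < alloy-9, each given directly.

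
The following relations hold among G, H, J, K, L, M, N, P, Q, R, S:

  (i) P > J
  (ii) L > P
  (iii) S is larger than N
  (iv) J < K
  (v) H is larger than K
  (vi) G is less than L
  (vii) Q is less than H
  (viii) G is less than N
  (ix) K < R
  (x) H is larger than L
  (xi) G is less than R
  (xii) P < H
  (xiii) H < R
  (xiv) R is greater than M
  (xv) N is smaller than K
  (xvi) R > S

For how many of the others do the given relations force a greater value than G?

The elements the relations force above G are N, S, L, K, H, R — no chain reaches any other.
That is 6.

6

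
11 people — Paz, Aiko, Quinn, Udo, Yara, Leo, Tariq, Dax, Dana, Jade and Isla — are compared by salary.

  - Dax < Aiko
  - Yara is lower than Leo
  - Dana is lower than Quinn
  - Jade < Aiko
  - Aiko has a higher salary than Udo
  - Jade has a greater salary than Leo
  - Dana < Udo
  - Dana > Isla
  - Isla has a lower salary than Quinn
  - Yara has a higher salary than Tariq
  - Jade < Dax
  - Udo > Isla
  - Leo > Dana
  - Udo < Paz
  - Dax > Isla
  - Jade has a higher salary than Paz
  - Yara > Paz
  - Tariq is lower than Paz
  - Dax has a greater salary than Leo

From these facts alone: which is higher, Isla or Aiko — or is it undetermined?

Aiko

Isla < Udo and Udo < Paz give Isla < Paz.
With Paz < Yara: Isla < Udo < Paz < Yara.
With Yara < Leo: Isla < Udo < Paz < Yara < Leo.
With Leo < Jade: Isla < Udo < Paz < Yara < Leo < Jade.
Then Jade < Dax extends the chain to Dax.
Then Dax < Aiko extends the chain to Aiko.
So Aiko is higher.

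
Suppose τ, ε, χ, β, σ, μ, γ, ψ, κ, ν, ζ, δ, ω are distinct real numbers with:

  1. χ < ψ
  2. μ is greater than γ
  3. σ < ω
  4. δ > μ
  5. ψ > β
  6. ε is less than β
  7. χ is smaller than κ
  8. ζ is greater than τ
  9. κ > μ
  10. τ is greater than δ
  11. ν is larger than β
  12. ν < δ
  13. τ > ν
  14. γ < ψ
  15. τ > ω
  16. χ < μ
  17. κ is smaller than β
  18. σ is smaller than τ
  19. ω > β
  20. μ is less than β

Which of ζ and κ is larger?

Chaining the given relations: κ < β < ν < δ < τ < ζ.
So κ < ζ; ζ is the larger of the two.

ζ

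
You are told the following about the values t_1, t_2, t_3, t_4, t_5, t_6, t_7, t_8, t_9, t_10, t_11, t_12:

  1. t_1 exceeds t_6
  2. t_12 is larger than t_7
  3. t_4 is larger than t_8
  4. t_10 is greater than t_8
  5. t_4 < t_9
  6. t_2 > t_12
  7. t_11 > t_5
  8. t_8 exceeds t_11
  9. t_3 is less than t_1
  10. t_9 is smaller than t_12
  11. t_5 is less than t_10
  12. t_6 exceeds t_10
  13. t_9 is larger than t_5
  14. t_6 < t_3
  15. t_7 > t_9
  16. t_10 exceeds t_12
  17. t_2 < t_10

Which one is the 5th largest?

t_2

Piecing the relations together gives one ordering: t_5 < t_11 < t_8 < t_4 < t_9 < t_7 < t_12 < t_2 < t_10 < t_6 < t_3 < t_1.
Counting 5 from the largest end gives t_2.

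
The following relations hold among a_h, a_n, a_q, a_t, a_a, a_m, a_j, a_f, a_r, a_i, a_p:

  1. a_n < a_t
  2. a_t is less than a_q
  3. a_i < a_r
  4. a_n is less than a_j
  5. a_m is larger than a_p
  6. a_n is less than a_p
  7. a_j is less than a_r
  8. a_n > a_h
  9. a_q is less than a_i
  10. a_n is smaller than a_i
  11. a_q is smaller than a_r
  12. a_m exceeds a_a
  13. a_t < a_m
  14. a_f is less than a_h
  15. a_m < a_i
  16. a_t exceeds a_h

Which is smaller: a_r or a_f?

a_f

a_f < a_h and a_h < a_t give a_f < a_t.
Then a_t < a_q extends the chain to a_q.
Then a_q < a_i extends the chain to a_i.
Then a_i < a_r extends the chain to a_r.
So a_f < a_r; a_f is the smaller of the two.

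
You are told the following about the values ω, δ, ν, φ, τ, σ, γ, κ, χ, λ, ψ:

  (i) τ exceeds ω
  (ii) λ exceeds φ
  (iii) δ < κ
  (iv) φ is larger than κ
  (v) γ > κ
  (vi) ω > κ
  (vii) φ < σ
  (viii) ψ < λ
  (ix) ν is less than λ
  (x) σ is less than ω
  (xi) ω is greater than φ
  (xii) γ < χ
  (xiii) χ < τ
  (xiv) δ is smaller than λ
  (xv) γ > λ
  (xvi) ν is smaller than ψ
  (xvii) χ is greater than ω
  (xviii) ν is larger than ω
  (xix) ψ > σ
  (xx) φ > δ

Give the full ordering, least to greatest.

δ < κ < φ < σ < ω < ν < ψ < λ < γ < χ < τ

Each adjacent pair is fixed by a given relation: δ < κ; κ < φ; φ < σ; σ < ω; ω < ν; ν < ψ; ψ < λ; λ < γ; γ < χ; χ < τ. Chaining them end to end gives the full order.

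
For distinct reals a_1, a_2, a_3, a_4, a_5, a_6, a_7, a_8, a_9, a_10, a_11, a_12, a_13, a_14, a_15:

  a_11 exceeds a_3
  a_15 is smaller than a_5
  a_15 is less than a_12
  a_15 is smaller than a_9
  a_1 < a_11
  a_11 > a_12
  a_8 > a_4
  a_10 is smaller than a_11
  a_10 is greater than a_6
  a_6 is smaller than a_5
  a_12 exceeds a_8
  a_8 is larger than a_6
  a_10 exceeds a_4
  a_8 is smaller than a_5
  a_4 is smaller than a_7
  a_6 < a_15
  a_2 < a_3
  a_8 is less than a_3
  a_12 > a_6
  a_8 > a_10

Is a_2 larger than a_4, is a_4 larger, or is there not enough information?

Following every chain through a_2: above a_2 we get a_3, a_11.
a_4 is not reached, and no chain runs the other way from a_4 to a_2.
So the given relations leave the order of a_2 and a_4 undetermined.

undetermined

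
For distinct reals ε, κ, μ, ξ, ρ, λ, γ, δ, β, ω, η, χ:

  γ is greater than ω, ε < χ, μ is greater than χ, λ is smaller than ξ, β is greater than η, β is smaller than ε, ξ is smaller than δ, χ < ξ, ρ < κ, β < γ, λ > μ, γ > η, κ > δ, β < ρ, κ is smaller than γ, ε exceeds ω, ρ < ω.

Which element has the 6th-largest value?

Chaining the given pairs: η < β < ρ < ω < ε < χ < μ < λ < ξ < δ < κ < γ.
Counting 6 from the largest end gives μ.

μ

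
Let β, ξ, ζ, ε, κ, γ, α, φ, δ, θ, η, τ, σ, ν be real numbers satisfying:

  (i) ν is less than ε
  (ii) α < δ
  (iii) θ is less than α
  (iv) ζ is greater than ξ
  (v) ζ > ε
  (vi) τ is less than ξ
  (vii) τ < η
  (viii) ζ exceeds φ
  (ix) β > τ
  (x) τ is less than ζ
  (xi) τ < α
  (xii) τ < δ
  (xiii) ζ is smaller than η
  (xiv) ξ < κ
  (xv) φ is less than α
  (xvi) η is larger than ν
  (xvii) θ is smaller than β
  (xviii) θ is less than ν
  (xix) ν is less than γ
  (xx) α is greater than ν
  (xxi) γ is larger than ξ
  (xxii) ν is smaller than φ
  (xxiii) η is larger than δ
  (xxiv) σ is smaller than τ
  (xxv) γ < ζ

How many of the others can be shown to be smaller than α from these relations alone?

Directly below α: θ, ν, τ, φ.
One step further: σ (5 so far).
No other element is forced below α by the given relations, so the count is 5.

5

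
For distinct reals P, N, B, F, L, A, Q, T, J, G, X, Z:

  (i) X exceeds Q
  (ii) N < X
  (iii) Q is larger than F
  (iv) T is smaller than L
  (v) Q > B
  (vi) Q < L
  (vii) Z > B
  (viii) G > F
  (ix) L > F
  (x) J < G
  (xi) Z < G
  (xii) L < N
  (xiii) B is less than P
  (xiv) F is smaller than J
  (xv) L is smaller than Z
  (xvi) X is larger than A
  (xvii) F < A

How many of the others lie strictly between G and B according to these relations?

Chaining upward from B reaches: P, Q, L, N, X, Z.
Chaining downward from G reaches: F, J, Q, T, L, Z.
Strictly between B and G are those in both lists: Q, L, Z — 3 elements.

3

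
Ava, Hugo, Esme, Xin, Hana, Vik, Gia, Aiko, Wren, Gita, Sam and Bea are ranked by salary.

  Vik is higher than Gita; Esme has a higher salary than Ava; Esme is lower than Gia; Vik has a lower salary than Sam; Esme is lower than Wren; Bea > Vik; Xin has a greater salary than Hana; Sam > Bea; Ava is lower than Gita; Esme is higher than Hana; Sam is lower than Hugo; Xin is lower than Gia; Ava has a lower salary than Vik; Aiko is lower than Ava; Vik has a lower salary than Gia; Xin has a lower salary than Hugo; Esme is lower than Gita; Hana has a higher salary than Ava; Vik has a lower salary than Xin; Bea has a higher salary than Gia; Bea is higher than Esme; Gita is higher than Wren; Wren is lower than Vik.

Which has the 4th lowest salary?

The consecutive relations fix a unique order: Aiko < Ava < Hana < Esme < Wren < Gita < Vik < Xin < Gia < Bea < Sam < Hugo.
The 4th smallest is Esme.

Esme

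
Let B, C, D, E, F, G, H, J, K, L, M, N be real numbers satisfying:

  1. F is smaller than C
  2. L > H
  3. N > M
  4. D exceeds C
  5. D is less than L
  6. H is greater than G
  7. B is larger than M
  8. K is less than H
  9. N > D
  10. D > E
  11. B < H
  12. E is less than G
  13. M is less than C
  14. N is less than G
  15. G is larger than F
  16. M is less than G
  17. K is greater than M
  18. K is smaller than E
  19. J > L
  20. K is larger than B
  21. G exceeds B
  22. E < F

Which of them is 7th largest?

Chaining the given pairs: M < B < K < E < F < C < D < N < G < H < L < J.
Counting 7 from the largest end gives C.

C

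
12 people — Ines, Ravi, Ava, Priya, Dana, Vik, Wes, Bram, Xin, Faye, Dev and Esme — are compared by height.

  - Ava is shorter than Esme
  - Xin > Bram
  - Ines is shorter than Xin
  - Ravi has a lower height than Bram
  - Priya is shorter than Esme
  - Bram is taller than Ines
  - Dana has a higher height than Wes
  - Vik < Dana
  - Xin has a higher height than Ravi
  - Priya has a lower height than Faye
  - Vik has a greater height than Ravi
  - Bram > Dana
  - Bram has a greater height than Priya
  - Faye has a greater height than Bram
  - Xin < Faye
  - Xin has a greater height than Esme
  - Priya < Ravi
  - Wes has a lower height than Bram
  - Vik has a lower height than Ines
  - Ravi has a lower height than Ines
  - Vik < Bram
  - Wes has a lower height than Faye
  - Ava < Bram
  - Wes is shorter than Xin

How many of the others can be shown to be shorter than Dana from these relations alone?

4

The elements the relations force below Dana are Priya, Ravi, Vik, Wes — no chain reaches any other.
That is 4.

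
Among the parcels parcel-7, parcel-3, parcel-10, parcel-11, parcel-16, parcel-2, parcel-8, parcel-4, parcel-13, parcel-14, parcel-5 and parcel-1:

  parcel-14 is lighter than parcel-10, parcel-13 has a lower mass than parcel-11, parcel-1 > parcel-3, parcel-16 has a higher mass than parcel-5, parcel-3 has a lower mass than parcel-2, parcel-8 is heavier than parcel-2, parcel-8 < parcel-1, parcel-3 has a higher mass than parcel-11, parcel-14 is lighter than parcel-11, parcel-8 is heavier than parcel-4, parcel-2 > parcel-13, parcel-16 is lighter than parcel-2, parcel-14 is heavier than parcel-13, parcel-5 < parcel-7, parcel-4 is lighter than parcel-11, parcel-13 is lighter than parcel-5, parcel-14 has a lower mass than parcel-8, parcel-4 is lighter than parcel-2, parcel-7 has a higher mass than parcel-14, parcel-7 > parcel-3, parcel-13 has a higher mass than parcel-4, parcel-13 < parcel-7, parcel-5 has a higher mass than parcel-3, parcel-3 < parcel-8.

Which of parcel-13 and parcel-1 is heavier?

parcel-1

Following the relations from parcel-13: parcel-13 < parcel-14 < parcel-11 < parcel-3 < parcel-5 < parcel-16 < parcel-2 < parcel-8 < parcel-1.
So parcel-13 < parcel-1; parcel-1 is the heavier of the two.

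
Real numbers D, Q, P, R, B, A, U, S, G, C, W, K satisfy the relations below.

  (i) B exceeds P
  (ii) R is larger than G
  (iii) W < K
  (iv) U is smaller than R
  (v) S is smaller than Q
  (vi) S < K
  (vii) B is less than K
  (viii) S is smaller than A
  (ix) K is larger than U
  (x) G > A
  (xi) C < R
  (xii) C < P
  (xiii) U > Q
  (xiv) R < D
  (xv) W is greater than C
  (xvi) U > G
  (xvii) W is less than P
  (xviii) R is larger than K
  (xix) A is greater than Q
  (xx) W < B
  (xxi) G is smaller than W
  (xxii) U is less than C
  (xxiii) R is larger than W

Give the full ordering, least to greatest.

S < Q < A < G < U < C < W < P < B < K < R < D

Each adjacent pair is fixed by a given relation: S < Q; Q < A; A < G; G < U; U < C; C < W; W < P; P < B; B < K; K < R; R < D. Chaining them end to end gives the full order.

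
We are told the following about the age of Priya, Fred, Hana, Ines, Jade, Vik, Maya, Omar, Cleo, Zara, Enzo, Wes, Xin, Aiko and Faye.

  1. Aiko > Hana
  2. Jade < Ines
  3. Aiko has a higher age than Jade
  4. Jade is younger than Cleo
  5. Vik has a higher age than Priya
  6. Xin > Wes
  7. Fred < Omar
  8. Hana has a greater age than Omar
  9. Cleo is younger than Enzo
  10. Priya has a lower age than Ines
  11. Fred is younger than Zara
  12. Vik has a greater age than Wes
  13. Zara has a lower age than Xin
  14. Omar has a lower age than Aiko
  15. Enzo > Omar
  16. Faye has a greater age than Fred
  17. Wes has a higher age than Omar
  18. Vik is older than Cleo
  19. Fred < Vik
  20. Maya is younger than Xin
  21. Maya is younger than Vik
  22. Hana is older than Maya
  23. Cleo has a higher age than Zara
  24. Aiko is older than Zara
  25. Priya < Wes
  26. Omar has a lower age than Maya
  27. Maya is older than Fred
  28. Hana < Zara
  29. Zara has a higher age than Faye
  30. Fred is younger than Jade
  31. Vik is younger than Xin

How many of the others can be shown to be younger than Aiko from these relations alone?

The elements the relations force below Aiko are Fred, Omar, Maya, Faye, Jade, Hana, Zara — no chain reaches any other.
That is 7.

7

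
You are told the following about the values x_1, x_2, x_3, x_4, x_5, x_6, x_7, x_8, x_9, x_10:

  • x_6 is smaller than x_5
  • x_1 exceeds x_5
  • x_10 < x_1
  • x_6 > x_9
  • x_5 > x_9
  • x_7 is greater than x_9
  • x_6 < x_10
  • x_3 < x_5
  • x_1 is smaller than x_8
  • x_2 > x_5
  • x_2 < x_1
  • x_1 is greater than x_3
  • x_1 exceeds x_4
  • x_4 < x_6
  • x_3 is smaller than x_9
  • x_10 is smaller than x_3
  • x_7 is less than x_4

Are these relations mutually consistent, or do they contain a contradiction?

We have x_3 < x_9 stated directly, yet also x_9 < x_7 < x_4 < x_6 < x_10 < x_3 by chaining the others — so x_9 < x_3. Contradiction.

inconsistent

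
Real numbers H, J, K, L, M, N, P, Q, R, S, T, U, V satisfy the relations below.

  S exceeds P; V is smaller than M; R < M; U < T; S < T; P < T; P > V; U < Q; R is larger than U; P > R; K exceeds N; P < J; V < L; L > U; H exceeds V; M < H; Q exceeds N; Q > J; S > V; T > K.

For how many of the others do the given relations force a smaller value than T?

7

The elements the relations force below T are U, R, V, P, N, S, K — no chain reaches any other.
That is 7.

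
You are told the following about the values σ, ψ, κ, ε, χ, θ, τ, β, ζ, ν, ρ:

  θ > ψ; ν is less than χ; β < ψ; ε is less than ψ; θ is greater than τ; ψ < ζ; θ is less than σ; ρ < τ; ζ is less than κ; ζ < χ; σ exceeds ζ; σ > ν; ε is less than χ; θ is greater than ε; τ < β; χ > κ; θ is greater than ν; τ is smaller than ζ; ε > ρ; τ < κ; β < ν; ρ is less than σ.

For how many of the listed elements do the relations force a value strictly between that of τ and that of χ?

The relations place τ below χ. An element lies strictly between them when it is forced above τ and also forced below χ.
Above τ: {β, ψ, ζ, ν, κ, θ, σ}. Below χ: {ρ, ε, β, ψ, ζ, ν, κ}.
Intersection: {β, ψ, ζ, ν, κ} — 5.

5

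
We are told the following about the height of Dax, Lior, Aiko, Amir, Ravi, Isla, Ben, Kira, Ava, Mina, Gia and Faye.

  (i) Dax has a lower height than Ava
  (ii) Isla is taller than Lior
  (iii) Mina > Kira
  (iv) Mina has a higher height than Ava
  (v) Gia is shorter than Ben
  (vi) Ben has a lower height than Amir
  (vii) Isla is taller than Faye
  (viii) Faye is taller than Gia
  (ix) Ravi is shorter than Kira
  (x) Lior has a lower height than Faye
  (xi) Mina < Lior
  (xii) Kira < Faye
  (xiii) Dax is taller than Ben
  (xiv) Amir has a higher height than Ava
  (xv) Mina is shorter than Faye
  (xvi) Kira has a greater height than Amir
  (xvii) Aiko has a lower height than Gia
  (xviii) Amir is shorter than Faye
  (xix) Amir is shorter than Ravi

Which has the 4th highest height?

Chaining the given pairs: Aiko < Gia < Ben < Dax < Ava < Amir < Ravi < Kira < Mina < Lior < Faye < Isla.
The 4th largest is Mina.

Mina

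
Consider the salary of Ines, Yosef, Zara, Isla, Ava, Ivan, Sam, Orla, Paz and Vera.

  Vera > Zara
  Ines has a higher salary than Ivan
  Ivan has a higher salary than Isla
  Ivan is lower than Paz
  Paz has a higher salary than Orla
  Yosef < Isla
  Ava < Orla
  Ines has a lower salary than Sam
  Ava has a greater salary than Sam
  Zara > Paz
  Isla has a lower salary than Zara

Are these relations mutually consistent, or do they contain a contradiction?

consistent

Every relation is compatible with Yosef < Isla < Ivan < Ines < Sam < Ava < Orla < Paz < Zara < Vera; the set is consistent.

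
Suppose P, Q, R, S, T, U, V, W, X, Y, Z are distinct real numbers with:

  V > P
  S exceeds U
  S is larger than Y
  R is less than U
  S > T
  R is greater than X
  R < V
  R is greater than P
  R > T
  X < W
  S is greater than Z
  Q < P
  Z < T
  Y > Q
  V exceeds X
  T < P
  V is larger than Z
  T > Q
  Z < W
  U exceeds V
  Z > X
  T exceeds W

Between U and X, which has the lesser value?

X

Following the relations from X: X < Z < W < T < P < R < V < U.
So X < U; X is the smaller of the two.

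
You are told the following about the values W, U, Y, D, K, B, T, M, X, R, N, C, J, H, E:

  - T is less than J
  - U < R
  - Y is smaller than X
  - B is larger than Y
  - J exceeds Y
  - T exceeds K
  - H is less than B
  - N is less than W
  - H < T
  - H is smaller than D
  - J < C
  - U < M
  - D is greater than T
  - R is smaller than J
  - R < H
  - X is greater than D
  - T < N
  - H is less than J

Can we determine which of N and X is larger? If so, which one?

Following every chain through N: above N we get W; below N we get U, K, R, H, T.
X is not reached, and no chain runs the other way from X to N.
So the given relations leave the order of N and X undetermined.

undetermined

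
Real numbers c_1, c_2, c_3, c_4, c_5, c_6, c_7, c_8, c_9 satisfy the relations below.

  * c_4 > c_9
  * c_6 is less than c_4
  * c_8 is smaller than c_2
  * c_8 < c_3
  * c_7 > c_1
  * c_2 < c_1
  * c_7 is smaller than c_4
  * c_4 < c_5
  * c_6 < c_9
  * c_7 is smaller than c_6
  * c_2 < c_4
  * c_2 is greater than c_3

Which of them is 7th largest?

c_2

Piecing the relations together gives one ordering: c_8 < c_3 < c_2 < c_1 < c_7 < c_6 < c_9 < c_4 < c_5.
The 7th largest is c_2.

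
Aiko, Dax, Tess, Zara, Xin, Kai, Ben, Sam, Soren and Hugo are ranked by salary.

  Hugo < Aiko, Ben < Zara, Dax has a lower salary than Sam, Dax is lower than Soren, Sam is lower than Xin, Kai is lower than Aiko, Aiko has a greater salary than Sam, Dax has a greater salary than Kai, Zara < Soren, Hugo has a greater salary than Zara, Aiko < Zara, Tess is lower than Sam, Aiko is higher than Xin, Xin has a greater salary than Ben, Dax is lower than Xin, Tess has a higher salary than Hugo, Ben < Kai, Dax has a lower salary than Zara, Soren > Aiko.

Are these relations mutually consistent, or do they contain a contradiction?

inconsistent

We have Aiko < Zara stated directly, yet also Zara < Hugo < Tess < Sam < Xin < Aiko by chaining the others — so Zara < Aiko. Contradiction.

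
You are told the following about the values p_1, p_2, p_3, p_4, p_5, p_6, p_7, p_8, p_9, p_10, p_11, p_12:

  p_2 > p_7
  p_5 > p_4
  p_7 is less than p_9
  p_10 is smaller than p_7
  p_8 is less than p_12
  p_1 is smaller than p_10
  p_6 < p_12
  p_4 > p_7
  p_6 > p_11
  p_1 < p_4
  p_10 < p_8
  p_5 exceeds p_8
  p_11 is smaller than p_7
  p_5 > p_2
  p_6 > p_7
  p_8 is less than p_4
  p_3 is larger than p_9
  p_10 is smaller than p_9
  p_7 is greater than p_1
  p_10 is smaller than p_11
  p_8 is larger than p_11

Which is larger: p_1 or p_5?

p_1 < p_10 and p_10 < p_11 give p_1 < p_11.
With p_11 < p_8: p_1 < p_10 < p_11 < p_8.
With p_8 < p_4: p_1 < p_10 < p_11 < p_8 < p_4.
With p_4 < p_5: p_1 < p_10 < p_11 < p_8 < p_4 < p_5.
So p_1 < p_5; p_5 is the larger of the two.

p_5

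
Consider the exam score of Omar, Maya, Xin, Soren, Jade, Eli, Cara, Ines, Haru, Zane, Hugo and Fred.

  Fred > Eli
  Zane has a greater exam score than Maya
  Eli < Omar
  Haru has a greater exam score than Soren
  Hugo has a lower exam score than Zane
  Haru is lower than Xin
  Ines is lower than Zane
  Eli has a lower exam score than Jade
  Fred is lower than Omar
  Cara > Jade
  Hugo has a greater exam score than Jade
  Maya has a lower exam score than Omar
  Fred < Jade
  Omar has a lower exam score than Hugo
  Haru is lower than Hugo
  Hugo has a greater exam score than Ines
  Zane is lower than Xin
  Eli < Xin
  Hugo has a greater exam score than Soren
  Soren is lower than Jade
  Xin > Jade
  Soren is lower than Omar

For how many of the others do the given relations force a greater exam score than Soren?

7

Directly above Soren: Jade, Haru, Omar, Hugo.
One step further: Cara, Zane, Xin (7 so far).
Nothing else is reachable above Soren; 7 in all.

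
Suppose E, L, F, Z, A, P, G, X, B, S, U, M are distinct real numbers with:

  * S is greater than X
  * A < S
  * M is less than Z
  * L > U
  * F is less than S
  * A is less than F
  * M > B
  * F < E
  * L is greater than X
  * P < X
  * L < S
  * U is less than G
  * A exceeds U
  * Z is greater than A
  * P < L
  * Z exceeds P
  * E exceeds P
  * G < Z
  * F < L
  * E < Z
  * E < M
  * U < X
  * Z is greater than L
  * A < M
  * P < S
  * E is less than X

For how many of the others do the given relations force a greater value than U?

9

Directly above U: A, X, G, L.
One step further: F, M, Z, S (8 so far).
One step further: E (9 so far).
Nothing else is reachable above U; 9 in all.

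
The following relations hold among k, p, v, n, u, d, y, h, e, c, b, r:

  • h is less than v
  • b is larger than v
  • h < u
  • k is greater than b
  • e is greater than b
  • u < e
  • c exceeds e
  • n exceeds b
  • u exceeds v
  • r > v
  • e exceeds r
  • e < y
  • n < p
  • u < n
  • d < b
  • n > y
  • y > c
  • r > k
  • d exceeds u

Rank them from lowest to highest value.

Each adjacent pair is fixed by a given relation: h < v; v < u; u < d; d < b; b < k; k < r; r < e; e < c; c < y; y < n; n < p. Chaining them end to end gives the full order.

h < v < u < d < b < k < r < e < c < y < n < p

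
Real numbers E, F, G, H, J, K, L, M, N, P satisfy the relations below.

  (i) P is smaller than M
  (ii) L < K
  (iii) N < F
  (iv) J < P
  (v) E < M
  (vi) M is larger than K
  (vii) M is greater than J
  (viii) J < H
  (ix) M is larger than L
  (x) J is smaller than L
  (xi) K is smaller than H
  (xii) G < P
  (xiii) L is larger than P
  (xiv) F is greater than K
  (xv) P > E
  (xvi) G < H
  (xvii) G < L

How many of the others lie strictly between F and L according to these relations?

1

The relations place L below F. An element lies strictly between them when it is forced above L and also forced below F.
Above L: {K, M, H}. Below F: {E, G, J, P, N, K}.
Intersection: {K} — 1.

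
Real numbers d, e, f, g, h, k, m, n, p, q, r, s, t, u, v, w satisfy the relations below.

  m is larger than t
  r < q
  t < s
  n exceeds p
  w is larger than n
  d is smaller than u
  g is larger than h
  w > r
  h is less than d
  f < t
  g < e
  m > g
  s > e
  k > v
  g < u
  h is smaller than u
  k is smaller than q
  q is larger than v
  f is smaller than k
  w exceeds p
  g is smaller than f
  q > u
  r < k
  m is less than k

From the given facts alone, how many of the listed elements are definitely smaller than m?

From m the given relations immediately reach g, t.
From those, h, f — 4 in total.
Nothing else is reachable below m; 4 in all.

4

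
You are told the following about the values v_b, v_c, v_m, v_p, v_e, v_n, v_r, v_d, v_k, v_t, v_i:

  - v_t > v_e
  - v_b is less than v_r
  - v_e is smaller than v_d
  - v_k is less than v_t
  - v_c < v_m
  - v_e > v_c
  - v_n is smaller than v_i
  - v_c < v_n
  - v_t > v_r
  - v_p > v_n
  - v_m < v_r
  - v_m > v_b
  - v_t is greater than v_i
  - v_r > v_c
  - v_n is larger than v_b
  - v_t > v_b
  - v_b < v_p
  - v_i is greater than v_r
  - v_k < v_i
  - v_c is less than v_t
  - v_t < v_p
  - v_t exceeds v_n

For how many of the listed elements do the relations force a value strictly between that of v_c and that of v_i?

The relations place v_c below v_i. An element lies strictly between them when it is forced above v_c and also forced below v_i.
Above v_c: {v_n, v_e, v_m, v_d, v_r, v_t, v_p}. Below v_i: {v_k, v_b, v_n, v_m, v_r}.
Intersection: {v_n, v_m, v_r} — 3.

3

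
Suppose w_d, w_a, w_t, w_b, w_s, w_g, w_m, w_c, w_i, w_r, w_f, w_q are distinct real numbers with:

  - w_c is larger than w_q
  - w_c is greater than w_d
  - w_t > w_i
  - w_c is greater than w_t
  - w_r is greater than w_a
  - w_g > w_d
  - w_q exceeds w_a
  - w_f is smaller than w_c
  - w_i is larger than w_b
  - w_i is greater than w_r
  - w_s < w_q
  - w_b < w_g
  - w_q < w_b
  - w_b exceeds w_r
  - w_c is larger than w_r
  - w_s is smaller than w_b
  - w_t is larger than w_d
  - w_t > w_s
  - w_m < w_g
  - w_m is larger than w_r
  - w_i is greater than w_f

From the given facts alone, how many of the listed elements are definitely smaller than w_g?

7

Directly below w_g: w_d, w_m, w_b.
One step further: w_s, w_r, w_q (6 so far).
One step further: w_a (7 so far).
No other element is forced below w_g by the given relations, so the count is 7.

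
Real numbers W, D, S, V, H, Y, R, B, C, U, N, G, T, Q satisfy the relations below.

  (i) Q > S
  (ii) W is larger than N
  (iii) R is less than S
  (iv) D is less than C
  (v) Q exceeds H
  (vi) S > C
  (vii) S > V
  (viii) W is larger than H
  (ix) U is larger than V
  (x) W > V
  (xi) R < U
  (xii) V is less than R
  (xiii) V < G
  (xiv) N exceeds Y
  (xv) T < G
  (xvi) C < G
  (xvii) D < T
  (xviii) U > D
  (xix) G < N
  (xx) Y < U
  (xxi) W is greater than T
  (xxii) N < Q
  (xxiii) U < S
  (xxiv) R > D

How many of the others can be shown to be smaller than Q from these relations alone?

The elements the relations force below Q are D, Y, C, V, R, U, T, S, G, H, N — no chain reaches any other.
That is 11.

11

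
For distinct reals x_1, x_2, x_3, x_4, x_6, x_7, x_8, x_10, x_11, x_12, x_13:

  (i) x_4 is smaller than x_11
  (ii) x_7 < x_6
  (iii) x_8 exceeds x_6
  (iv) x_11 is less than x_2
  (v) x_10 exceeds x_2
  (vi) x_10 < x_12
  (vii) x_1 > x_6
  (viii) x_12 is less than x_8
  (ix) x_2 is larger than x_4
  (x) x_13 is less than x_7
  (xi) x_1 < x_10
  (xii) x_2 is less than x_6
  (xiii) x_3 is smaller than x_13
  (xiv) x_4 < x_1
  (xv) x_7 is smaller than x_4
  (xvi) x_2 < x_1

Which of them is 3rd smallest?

Piecing the relations together gives one ordering: x_3 < x_13 < x_7 < x_4 < x_11 < x_2 < x_6 < x_1 < x_10 < x_12 < x_8.
Counting 3 from the smallest end gives x_7.

x_7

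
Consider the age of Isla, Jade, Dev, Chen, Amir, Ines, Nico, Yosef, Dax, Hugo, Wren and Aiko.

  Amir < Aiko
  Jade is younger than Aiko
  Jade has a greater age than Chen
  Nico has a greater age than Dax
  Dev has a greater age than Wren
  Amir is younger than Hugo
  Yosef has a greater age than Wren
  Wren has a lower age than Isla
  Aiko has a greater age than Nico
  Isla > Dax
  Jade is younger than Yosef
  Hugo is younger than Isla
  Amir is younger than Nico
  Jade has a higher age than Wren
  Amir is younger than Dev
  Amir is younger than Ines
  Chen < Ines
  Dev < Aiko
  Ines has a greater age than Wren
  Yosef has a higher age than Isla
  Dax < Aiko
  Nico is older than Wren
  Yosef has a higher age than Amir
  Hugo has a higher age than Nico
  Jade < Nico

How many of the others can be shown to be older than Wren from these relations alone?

From Wren the given relations immediately reach Jade, Nico, Dev, Isla, Ines, Yosef.
From those, Hugo, Aiko — 8 in total.
No other element is forced above Wren by the given relations, so the count is 8.

8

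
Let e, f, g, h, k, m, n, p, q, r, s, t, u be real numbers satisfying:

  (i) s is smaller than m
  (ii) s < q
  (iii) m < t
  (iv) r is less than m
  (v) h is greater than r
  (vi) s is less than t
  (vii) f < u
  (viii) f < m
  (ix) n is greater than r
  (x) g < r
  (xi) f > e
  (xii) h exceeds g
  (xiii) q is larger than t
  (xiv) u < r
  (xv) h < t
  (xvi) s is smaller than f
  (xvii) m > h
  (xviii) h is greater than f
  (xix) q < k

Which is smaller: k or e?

The relevant relations are e < f; f < u; u < r; r < h; h < m; m < t; t < q; q < k.
Together: e < f < u < r < h < m < t < q < k.
So e < k; e is the smaller of the two.

e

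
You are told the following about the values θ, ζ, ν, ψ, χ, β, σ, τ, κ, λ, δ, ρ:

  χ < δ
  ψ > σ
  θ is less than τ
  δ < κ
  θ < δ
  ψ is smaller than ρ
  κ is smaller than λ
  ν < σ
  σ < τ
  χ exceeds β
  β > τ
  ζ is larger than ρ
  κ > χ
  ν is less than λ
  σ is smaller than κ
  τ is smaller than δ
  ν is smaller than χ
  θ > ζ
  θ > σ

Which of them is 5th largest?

Piecing the relations together gives one ordering: ν < σ < ψ < ρ < ζ < θ < τ < β < χ < δ < κ < λ.
The 5th largest is β.

β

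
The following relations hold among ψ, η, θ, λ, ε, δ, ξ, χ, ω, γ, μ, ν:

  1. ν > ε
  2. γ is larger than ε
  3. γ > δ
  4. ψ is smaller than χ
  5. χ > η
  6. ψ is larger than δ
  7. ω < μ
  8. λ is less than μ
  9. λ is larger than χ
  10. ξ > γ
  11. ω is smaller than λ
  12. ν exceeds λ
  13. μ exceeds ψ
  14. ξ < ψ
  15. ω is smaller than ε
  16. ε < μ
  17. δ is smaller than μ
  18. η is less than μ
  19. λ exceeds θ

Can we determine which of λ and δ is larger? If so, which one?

λ

δ < γ and γ < ξ give δ < ξ.
Then ξ < ψ extends the chain to ψ.
With ψ < χ: δ < γ < ξ < ψ < χ.
Then χ < λ extends the chain to λ.
So λ is larger.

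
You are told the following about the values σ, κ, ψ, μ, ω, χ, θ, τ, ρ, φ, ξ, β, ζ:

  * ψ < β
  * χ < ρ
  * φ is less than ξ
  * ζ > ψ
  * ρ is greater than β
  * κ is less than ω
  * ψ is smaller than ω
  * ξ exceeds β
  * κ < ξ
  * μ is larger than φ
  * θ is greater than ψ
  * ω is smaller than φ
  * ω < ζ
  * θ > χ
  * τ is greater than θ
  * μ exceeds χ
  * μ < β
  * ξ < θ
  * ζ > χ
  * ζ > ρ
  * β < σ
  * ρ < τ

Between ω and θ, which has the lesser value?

Following the relations from ω: ω < φ < μ < β < ξ < θ.
So ω < θ; ω is the smaller of the two.

ω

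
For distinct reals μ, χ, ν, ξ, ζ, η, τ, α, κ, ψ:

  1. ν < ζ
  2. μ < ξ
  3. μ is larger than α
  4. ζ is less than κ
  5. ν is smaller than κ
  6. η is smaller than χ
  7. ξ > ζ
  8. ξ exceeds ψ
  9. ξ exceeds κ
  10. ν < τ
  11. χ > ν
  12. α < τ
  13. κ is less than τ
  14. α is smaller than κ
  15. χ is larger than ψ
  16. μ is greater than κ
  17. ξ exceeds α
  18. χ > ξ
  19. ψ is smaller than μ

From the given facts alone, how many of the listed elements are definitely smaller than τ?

From τ the given relations immediately reach ν, α, κ.
From those, ζ — 4 in total.
No other element is forced below τ by the given relations, so the count is 4.

4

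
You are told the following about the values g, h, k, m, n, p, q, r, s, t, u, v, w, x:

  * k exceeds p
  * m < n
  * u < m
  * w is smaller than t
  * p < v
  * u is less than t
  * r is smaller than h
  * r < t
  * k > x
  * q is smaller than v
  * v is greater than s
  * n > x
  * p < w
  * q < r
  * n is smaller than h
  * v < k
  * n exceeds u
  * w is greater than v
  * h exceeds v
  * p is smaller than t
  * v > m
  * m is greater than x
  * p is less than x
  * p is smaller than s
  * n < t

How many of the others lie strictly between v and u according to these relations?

Chaining upward from u reaches: m, n, h, w, t, k.
Chaining downward from v reaches: q, p, s, x, m.
Strictly between u and v are those in both lists: m — 1 element.

1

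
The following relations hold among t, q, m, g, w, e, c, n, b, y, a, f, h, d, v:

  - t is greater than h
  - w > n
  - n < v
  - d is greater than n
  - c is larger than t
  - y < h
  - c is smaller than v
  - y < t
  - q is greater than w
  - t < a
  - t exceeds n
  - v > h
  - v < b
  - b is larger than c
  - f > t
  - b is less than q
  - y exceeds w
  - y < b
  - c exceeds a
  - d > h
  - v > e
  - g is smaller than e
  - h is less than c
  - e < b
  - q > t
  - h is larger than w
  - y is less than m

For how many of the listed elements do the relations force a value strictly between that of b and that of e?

1

Chaining upward from e reaches: v, q.
Chaining downward from b reaches: n, g, w, y, h, t, a, c, v.
Strictly between e and b are those in both lists: v — 1 element.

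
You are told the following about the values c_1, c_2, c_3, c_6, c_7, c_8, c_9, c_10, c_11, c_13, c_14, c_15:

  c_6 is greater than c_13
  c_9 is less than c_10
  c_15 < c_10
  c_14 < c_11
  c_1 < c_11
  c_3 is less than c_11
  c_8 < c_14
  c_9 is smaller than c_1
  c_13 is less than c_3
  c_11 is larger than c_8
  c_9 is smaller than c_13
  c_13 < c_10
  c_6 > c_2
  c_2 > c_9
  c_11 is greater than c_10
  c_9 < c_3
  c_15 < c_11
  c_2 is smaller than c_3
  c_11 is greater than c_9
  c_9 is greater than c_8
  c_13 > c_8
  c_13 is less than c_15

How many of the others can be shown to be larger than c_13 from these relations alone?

The elements the relations force above c_13 are c_15, c_10, c_3, c_11, c_6 — no chain reaches any other.
That is 5.

5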